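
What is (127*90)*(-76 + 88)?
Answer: 137160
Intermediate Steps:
(127*90)*(-76 + 88) = 11430*12 = 137160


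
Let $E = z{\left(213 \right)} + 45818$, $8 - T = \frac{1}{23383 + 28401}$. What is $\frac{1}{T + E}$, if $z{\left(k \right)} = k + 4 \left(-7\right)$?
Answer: $\frac{51784}{2382633623} \approx 2.1734 \cdot 10^{-5}$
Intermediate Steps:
$z{\left(k \right)} = -28 + k$ ($z{\left(k \right)} = k - 28 = -28 + k$)
$T = \frac{414271}{51784}$ ($T = 8 - \frac{1}{23383 + 28401} = 8 - \frac{1}{51784} = \frac{414271}{51784} \approx 8.0$)
$E = 46003$ ($E = \left(-28 + 213\right) + 45818 = 185 + 45818 = 46003$)
$\frac{1}{T + E} = \frac{1}{\frac{414271}{51784} + 46003} = \frac{1}{\frac{2382633623}{51784}} = \frac{51784}{2382633623}$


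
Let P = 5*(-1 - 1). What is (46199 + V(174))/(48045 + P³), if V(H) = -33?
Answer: 46166/47045 ≈ 0.98132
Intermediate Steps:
P = -10 (P = 5*(-2) = -10)
(46199 + V(174))/(48045 + P³) = (46199 - 33)/(48045 + (-10)³) = 46166/(48045 - 1000) = 46166/47045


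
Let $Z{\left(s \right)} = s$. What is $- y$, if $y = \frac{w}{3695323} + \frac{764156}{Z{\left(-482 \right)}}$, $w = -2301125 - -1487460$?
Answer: $\frac{1412097714459}{890572843} \approx 1585.6$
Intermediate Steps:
$w = -813665$ ($w = -2301125 + 1487460 = -813665$)
$y = - \frac{1412097714459}{890572843}$ ($y = - \frac{813665}{3695323} + \frac{764156}{-482} = \left(-813665\right) \frac{1}{3695323} + 764156 \left(- \frac{1}{482}\right) = - \frac{813665}{3695323} - \frac{382078}{241} = - \frac{1412097714459}{890572843} \approx -1585.6$)
$- y = \left(-1\right) \left(- \frac{1412097714459}{890572843}\right) = \frac{1412097714459}{890572843}$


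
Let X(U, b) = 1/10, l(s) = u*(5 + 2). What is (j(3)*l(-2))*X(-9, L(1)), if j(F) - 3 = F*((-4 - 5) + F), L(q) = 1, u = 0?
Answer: 0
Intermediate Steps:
l(s) = 0 (l(s) = 0*(5 + 2) = 0*7 = 0)
X(U, b) = 1/10
j(F) = 3 + F*(-9 + F) (j(F) = 3 + F*((-4 - 5) + F) = 3 + F*(-9 + F))
(j(3)*l(-2))*X(-9, L(1)) = ((3 + 3**2 - 9*3)*0)*(1/10) = ((3 + 9 - 27)*0)*(1/10) = -15*0*(1/10) = 0*(1/10) = 0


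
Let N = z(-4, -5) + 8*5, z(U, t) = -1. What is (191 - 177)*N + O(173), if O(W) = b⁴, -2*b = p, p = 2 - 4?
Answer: 547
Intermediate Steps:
p = -2
b = 1 (b = -½*(-2) = 1)
O(W) = 1 (O(W) = 1⁴ = 1)
N = 39 (N = -1 + 8*5 = -1 + 40 = 39)
(191 - 177)*N + O(173) = (191 - 177)*39 + 1 = 14*39 + 1 = 546 + 1 = 547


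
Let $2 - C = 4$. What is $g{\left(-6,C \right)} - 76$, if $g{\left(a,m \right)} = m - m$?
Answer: $-76$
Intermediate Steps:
$C = -2$ ($C = 2 - 4 = -2$)
$g{\left(a,m \right)} = 0$
$g{\left(-6,C \right)} - 76 = 0 - 76 = -76$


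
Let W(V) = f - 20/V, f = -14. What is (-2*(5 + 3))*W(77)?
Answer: 17568/77 ≈ 228.16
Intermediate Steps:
W(V) = -14 - 20/V
(-2*(5 + 3))*W(77) = (-2*(5 + 3))*(-14 - 20/77) = (-2*8)*(-14 - 20*1/77) = -16*(-14 - 20/77) = -16*(-1098/77) = 17568/77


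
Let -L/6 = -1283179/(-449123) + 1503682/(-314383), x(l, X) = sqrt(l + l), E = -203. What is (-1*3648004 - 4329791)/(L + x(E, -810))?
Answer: -918931662989955049004021314485/5378119515612168740812181 + 159049230626452017341185342395*I*sqrt(406)/10756239031224337481624362 ≈ -1.7086e+5 + 2.9794e+5*I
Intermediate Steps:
x(l, X) = sqrt(2)*sqrt(l) (x(l, X) = sqrt(2*l) = sqrt(2)*sqrt(l))
L = 1631571043974/141196636109 (L = -6*(-1283179/(-449123) + 1503682/(-314383)) = -6*(-1283179*(-1/449123) + 1503682*(-1/314383)) = -6*(1283179/449123 - 1503682/314383) = -6*(-271928507329/141196636109) = 1631571043974/141196636109 ≈ 11.555)
(-1*3648004 - 4329791)/(L + x(E, -810)) = (-1*3648004 - 4329791)/(1631571043974/141196636109 + sqrt(2)*sqrt(-203)) = (-3648004 - 4329791)/(1631571043974/141196636109 + sqrt(2)*(I*sqrt(203))) = -7977795/(1631571043974/141196636109 + I*sqrt(406))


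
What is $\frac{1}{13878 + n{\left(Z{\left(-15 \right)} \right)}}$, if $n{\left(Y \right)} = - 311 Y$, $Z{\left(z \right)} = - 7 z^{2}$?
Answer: $\frac{1}{503703} \approx 1.9853 \cdot 10^{-6}$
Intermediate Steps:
$\frac{1}{13878 + n{\left(Z{\left(-15 \right)} \right)}} = \frac{1}{13878 - 311 \left(- 7 \left(-15\right)^{2}\right)} = \frac{1}{13878 - 311 \left(\left(-7\right) 225\right)} = \frac{1}{13878 - -489825} = \frac{1}{13878 + 489825} = \frac{1}{503703}$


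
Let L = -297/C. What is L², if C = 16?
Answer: 88209/256 ≈ 344.57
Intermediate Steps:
L = -297/16 ≈ -18.563
L² = (-297/16)² = 88209/256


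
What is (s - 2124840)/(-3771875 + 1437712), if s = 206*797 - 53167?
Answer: 2013825/2334163 ≈ 0.86276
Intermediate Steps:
s = 111015 (s = 164182 - 53167 = 111015)
(s - 2124840)/(-3771875 + 1437712) = (111015 - 2124840)/(-3771875 + 1437712) = -2013825/(-2334163) = -2013825*(-1/2334163) = 2013825/2334163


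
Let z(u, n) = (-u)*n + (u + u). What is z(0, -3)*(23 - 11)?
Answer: 0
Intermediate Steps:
z(u, n) = 2*u - n*u (z(u, n) = -n*u + 2*u = 2*u - n*u)
z(0, -3)*(23 - 11) = (0*(2 - 1*(-3)))*(23 - 11) = (0*(2 + 3))*12 = (0*5)*12 = 0*12 = 0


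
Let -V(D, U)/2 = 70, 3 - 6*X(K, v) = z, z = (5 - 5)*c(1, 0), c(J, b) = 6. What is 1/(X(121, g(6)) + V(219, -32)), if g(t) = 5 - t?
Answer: -2/279 ≈ -0.0071685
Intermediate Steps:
z = 0 (z = (5 - 5)*6 = 0*6 = 0)
X(K, v) = ½ (X(K, v) = ½ - ⅙*0 = ½ + 0 = ½)
V(D, U) = -140 (V(D, U) = -2*70 = -140)
1/(X(121, g(6)) + V(219, -32)) = 1/(½ - 140) = 1/(-279/2) = -2/279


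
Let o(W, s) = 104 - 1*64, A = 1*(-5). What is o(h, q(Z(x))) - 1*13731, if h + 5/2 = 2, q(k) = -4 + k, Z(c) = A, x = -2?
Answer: -13691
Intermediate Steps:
A = -5
Z(c) = -5
h = -1/2 (h = -5/2 + 2 = -1/2 ≈ -0.50000)
o(W, s) = 40 (o(W, s) = 104 - 64 = 40)
o(h, q(Z(x))) - 1*13731 = 40 - 1*13731 = 40 - 13731 = -13691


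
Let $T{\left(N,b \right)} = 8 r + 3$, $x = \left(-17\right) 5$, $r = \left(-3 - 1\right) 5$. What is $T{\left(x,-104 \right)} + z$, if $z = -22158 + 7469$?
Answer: $-14846$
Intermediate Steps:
$r = -20$ ($r = \left(-4\right) 5 = -20$)
$x = -85$
$T{\left(N,b \right)} = -157$ ($T{\left(N,b \right)} = 8 \left(-20\right) + 3 = -160 + 3 = -157$)
$z = -14689$
$T{\left(x,-104 \right)} + z = -157 - 14689 = -14846$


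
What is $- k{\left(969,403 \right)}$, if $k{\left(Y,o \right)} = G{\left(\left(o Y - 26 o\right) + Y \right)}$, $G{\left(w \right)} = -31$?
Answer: $31$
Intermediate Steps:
$k{\left(Y,o \right)} = -31$
$- k{\left(969,403 \right)} = \left(-1\right) \left(-31\right) = 31$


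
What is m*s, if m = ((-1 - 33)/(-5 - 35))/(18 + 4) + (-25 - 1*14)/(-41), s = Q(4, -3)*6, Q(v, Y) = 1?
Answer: 53571/9020 ≈ 5.9391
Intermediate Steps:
s = 6 (s = 1*6 = 6)
m = 17857/18040 (m = -34/(-40)/22 + (-25 - 14)*(-1/41) = -34*(-1/40)*(1/22) - 39*(-1/41) = (17/20)*(1/22) + 39/41 = 17/440 + 39/41 = 17857/18040 ≈ 0.98986)
m*s = (17857/18040)*6 = 53571/9020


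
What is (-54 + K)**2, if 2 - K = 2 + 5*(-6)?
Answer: 576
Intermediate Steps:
K = 30 (K = 2 - (2 + 5*(-6)) = 2 - (2 - 30) = 2 - 1*(-28) = 2 + 28 = 30)
(-54 + K)**2 = (-54 + 30)**2 = (-24)**2 = 576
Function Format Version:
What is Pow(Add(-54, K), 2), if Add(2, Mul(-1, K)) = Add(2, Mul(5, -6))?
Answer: 576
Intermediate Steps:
K = 30 (K = Add(2, Mul(-1, Add(2, Mul(5, -6)))) = Add(2, Mul(-1, Add(2, -30))) = Add(2, Mul(-1, -28)) = Add(2, 28) = 30)
Pow(Add(-54, K), 2) = Pow(Add(-54, 30), 2) = Pow(-24, 2) = 576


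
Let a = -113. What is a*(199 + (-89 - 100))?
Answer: -1130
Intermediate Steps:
a*(199 + (-89 - 100)) = -113*(199 + (-89 - 100)) = -113*(199 - 189) = -113*10 = -1130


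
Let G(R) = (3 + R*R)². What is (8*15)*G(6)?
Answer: 182520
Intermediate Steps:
G(R) = (3 + R²)²
(8*15)*G(6) = (8*15)*(3 + 6²)² = 120*(3 + 36)² = 120*39² = 120*1521 = 182520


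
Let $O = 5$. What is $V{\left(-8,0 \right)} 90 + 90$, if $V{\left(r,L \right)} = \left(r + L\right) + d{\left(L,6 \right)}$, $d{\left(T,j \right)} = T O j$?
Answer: $-630$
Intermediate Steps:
$d{\left(T,j \right)} = 5 T j$ ($d{\left(T,j \right)} = T 5 j = 5 T j$)
$V{\left(r,L \right)} = r + 31 L$ ($V{\left(r,L \right)} = \left(r + L\right) + 5 L 6 = \left(L + r\right) + 30 L = r + 31 L$)
$V{\left(-8,0 \right)} 90 + 90 = \left(-8 + 31 \cdot 0\right) 90 + 90 = \left(-8 + 0\right) 90 + 90 = \left(-8\right) 90 + 90 = -720 + 90 = -630$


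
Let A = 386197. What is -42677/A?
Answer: -42677/386197 ≈ -0.11051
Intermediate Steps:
-42677/A = -42677/386197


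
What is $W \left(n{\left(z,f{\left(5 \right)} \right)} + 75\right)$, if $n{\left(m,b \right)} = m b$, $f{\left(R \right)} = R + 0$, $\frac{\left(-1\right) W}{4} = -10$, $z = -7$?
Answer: $1600$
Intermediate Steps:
$W = 40$ ($W = \left(-4\right) \left(-10\right) = 40$)
$f{\left(R \right)} = R$
$n{\left(m,b \right)} = b m$
$W \left(n{\left(z,f{\left(5 \right)} \right)} + 75\right) = 40 \left(5 \left(-7\right) + 75\right) = 40 \left(-35 + 75\right) = 40 \cdot 40 = 1600$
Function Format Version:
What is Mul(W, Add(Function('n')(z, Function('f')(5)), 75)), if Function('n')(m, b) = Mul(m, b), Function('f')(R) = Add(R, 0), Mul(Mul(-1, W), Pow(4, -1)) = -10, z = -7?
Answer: 1600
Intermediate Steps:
W = 40 (W = Mul(-4, -10) = 40)
Function('f')(R) = R
Function('n')(m, b) = Mul(b, m)
Mul(W, Add(Function('n')(z, Function('f')(5)), 75)) = Mul(40, Add(Mul(5, -7), 75)) = Mul(40, Add(-35, 75)) = Mul(40, 40) = 1600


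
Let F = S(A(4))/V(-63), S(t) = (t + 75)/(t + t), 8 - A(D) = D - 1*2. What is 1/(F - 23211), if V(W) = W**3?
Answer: -37044/859828285 ≈ -4.3083e-5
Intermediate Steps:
A(D) = 10 - D (A(D) = 8 - (D - 1*2) = 8 - (D - 2) = 8 - (-2 + D) = 8 + (2 - D) = 10 - D)
S(t) = (75 + t)/(2*t) (S(t) = (75 + t)/((2*t)) = (75 + t)*(1/(2*t)) = (75 + t)/(2*t))
F = -1/37044 (F = ((75 + (10 - 1*4))/(2*(10 - 1*4)))/((-63)**3) = ((75 + (10 - 4))/(2*(10 - 4)))/(-250047) = ((1/2)*(75 + 6)/6)*(-1/250047) = ((1/2)*(1/6)*81)*(-1/250047) = (27/4)*(-1/250047) = -1/37044 ≈ -2.6995e-5)
1/(F - 23211) = 1/(-1/37044 - 23211) = 1/(-859828285/37044) = -37044/859828285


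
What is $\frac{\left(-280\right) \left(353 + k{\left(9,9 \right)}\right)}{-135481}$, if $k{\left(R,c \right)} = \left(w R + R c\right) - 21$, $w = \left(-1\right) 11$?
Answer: $\frac{87920}{135481} \approx 0.64895$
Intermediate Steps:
$w = -11$
$k{\left(R,c \right)} = -21 - 11 R + R c$ ($k{\left(R,c \right)} = \left(- 11 R + R c\right) - 21 = -21 - 11 R + R c$)
$\frac{\left(-280\right) \left(353 + k{\left(9,9 \right)}\right)}{-135481} = \frac{\left(-280\right) \left(353 - 39\right)}{-135481} = - 280 \left(353 - 39\right) \left(- \frac{1}{135481}\right) = \left(-280\right) 314 \left(- \frac{1}{135481}\right) = \left(-87920\right) \left(- \frac{1}{135481}\right) = \frac{87920}{135481}$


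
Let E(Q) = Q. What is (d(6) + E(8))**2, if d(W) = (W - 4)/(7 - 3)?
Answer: 289/4 ≈ 72.250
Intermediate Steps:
d(W) = -1 + W/4 (d(W) = (-4 + W)/4 = (-4 + W)*(1/4) = -1 + W/4)
(d(6) + E(8))**2 = ((-1 + (1/4)*6) + 8)**2 = ((-1 + 3/2) + 8)**2 = (1/2 + 8)**2 = (17/2)**2 = 289/4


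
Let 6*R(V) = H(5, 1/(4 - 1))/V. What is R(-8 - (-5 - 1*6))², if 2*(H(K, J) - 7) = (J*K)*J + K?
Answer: 1936/6561 ≈ 0.29508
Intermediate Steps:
H(K, J) = 7 + K/2 + K*J²/2 (H(K, J) = 7 + ((J*K)*J + K)/2 = 7 + (K*J² + K)/2 = 7 + (K + K*J²)/2 = 7 + (K/2 + K*J²/2) = 7 + K/2 + K*J²/2)
R(V) = 44/(27*V) (R(V) = ((7 + (½)*5 + (½)*5*(1/(4 - 1))²)/V)/6 = ((7 + 5/2 + (½)*5*(1/3)²)/V)/6 = ((7 + 5/2 + (½)*5*(⅓)²)/V)/6 = ((7 + 5/2 + (½)*5*(⅑))/V)/6 = ((7 + 5/2 + 5/18)/V)/6 = (88/(9*V))/6 = 44/(27*V))
R(-8 - (-5 - 1*6))² = (44/(27*(-8 - (-5 - 1*6))))² = (44/(27*(-8 - (-5 - 6))))² = (44/(27*(-8 - 1*(-11))))² = (44/(27*(-8 + 11)))² = ((44/27)/3)² = ((44/27)*(⅓))² = (44/81)² = 1936/6561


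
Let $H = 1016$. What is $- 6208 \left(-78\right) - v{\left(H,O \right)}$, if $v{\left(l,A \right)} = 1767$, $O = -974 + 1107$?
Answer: $482457$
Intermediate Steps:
$O = 133$
$- 6208 \left(-78\right) - v{\left(H,O \right)} = - 6208 \left(-78\right) - 1767 = \left(-1\right) \left(-484224\right) - 1767 = 484224 - 1767 = 482457$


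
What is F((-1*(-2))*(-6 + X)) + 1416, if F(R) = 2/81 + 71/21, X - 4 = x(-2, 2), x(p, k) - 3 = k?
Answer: 804803/567 ≈ 1419.4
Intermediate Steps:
x(p, k) = 3 + k
X = 9 (X = 4 + (3 + 2) = 4 + 5 = 9)
F(R) = 1931/567 (F(R) = 2*(1/81) + 71*(1/21) = 2/81 + 71/21 = 1931/567)
F((-1*(-2))*(-6 + X)) + 1416 = 1931/567 + 1416 = 804803/567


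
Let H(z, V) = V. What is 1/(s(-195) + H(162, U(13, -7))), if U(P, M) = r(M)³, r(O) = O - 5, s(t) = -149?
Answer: -1/1877 ≈ -0.00053276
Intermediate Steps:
r(O) = -5 + O
U(P, M) = (-5 + M)³
1/(s(-195) + H(162, U(13, -7))) = 1/(-149 + (-5 - 7)³) = 1/(-149 + (-12)³) = 1/(-149 - 1728) = 1/(-1877) = -1/1877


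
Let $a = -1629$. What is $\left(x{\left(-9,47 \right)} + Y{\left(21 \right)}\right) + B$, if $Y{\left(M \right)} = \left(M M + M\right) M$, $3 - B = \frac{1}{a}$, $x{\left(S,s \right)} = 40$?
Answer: $\frac{15874606}{1629} \approx 9745.0$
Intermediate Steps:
$B = \frac{4888}{1629}$ ($B = 3 - \frac{1}{-1629} = 3 - - \frac{1}{1629} = 3 + \frac{1}{1629} = \frac{4888}{1629} \approx 3.0006$)
$Y{\left(M \right)} = M \left(M + M^{2}\right)$ ($Y{\left(M \right)} = \left(M^{2} + M\right) M = \left(M + M^{2}\right) M = M \left(M + M^{2}\right)$)
$\left(x{\left(-9,47 \right)} + Y{\left(21 \right)}\right) + B = \left(40 + 21^{2} \left(1 + 21\right)\right) + \frac{4888}{1629} = \left(40 + 441 \cdot 22\right) + \frac{4888}{1629} = \left(40 + 9702\right) + \frac{4888}{1629} = 9742 + \frac{4888}{1629} = \frac{15874606}{1629}$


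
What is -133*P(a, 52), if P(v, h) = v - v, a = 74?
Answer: 0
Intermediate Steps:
P(v, h) = 0
-133*P(a, 52) = -133*0 = 0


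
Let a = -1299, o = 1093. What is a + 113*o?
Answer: 122210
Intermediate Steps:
a + 113*o = -1299 + 113*1093 = -1299 + 123509 = 122210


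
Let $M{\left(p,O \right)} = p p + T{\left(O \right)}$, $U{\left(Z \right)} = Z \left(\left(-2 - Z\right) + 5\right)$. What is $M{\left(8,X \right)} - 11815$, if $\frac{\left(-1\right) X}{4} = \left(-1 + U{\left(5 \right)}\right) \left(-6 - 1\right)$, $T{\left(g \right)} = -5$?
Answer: $-11756$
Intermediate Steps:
$U{\left(Z \right)} = Z \left(3 - Z\right)$
$X = -308$ ($X = - 4 \left(-1 + 5 \left(3 - 5\right)\right) \left(-6 - 1\right) = - 4 \left(-1 + 5 \left(3 - 5\right)\right) \left(-7\right) = - 4 \left(-1 + 5 \left(-2\right)\right) \left(-7\right) = - 4 \left(-1 - 10\right) \left(-7\right) = - 4 \left(\left(-11\right) \left(-7\right)\right) = \left(-4\right) 77 = -308$)
$M{\left(p,O \right)} = -5 + p^{2}$ ($M{\left(p,O \right)} = p p - 5 = p^{2} - 5 = -5 + p^{2}$)
$M{\left(8,X \right)} - 11815 = \left(-5 + 8^{2}\right) - 11815 = \left(-5 + 64\right) - 11815 = 59 - 11815 = -11756$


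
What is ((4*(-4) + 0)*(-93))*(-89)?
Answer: -132432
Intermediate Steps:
((4*(-4) + 0)*(-93))*(-89) = ((-16 + 0)*(-93))*(-89) = -16*(-93)*(-89) = 1488*(-89) = -132432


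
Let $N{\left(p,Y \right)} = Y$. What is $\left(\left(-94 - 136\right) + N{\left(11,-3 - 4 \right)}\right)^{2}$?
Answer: $56169$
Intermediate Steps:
$\left(\left(-94 - 136\right) + N{\left(11,-3 - 4 \right)}\right)^{2} = \left(\left(-94 - 136\right) - 7\right)^{2} = \left(-230 - 7\right)^{2} = \left(-237\right)^{2} = 56169$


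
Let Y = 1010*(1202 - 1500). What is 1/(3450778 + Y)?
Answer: 1/3149798 ≈ 3.1748e-7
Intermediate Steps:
Y = -300980 (Y = 1010*(-298) = -300980)
1/(3450778 + Y) = 1/(3450778 - 300980) = 1/3149798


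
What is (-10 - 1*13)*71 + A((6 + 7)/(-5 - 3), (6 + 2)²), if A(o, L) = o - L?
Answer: -13589/8 ≈ -1698.6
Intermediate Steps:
(-10 - 1*13)*71 + A((6 + 7)/(-5 - 3), (6 + 2)²) = (-10 - 1*13)*71 + ((6 + 7)/(-5 - 3) - (6 + 2)²) = (-10 - 13)*71 + (13/(-8) - 1*8²) = -23*71 + (13*(-⅛) - 1*64) = -1633 + (-13/8 - 64) = -1633 - 525/8 = -13589/8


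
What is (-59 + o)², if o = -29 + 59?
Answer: 841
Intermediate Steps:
o = 30
(-59 + o)² = (-59 + 30)² = (-29)² = 841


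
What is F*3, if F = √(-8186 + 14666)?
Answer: 108*√5 ≈ 241.50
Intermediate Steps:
F = 36*√5 (F = √6480 = 36*√5 ≈ 80.498)
F*3 = (36*√5)*3 = 108*√5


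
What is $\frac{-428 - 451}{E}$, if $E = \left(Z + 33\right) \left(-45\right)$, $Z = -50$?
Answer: $- \frac{293}{255} \approx -1.149$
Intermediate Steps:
$E = 765$ ($E = \left(-50 + 33\right) \left(-45\right) = \left(-17\right) \left(-45\right) = 765$)
$\frac{-428 - 451}{E} = \frac{-428 - 451}{765} = \left(-428 - 451\right) \frac{1}{765} = \left(-879\right) \frac{1}{765} = - \frac{293}{255}$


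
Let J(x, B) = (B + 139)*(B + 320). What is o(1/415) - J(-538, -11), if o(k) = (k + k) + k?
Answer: -16414077/415 ≈ -39552.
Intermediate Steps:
J(x, B) = (139 + B)*(320 + B)
o(k) = 3*k (o(k) = 2*k + k = 3*k)
o(1/415) - J(-538, -11) = 3/415 - (44480 + (-11)² + 459*(-11)) = 3*(1/415) - (44480 + 121 - 5049) = 3/415 - 1*39552 = 3/415 - 39552 = -16414077/415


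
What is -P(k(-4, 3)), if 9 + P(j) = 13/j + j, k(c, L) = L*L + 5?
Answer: -83/14 ≈ -5.9286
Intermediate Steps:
k(c, L) = 5 + L**2 (k(c, L) = L**2 + 5 = 5 + L**2)
P(j) = -9 + j + 13/j (P(j) = -9 + (13/j + j) = -9 + (j + 13/j) = -9 + j + 13/j)
-P(k(-4, 3)) = -(-9 + (5 + 3**2) + 13/(5 + 3**2)) = -(-9 + (5 + 9) + 13/(5 + 9)) = -(-9 + 14 + 13/14) = -1*83/14 = -83/14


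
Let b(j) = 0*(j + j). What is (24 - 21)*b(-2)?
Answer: 0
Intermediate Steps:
b(j) = 0 (b(j) = 0*(2*j) = 0)
(24 - 21)*b(-2) = (24 - 21)*0 = 3*0 = 0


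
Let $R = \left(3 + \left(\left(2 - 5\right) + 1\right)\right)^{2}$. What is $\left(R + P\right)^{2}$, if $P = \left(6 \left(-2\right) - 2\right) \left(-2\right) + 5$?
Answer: $1156$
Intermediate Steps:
$R = 1$ ($R = \left(3 + \left(-3 + 1\right)\right)^{2} = \left(3 - 2\right)^{2} = 1^{2} = 1$)
$P = 33$ ($P = \left(-12 - 2\right) \left(-2\right) + 5 = \left(-14\right) \left(-2\right) + 5 = 28 + 5 = 33$)
$\left(R + P\right)^{2} = \left(1 + 33\right)^{2} = 34^{2} = 1156$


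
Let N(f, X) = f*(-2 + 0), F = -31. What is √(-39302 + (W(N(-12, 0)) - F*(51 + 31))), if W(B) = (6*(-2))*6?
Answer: 4*I*√2302 ≈ 191.92*I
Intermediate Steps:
N(f, X) = -2*f (N(f, X) = f*(-2) = -2*f)
W(B) = -72 (W(B) = -12*6 = -72)
√(-39302 + (W(N(-12, 0)) - F*(51 + 31))) = √(-39302 + (-72 - (-31)*(51 + 31))) = √(-39302 + (-72 - (-31)*82)) = √(-39302 + (-72 - 1*(-2542))) = √(-39302 + (-72 + 2542)) = √(-39302 + 2470) = √(-36832) = 4*I*√2302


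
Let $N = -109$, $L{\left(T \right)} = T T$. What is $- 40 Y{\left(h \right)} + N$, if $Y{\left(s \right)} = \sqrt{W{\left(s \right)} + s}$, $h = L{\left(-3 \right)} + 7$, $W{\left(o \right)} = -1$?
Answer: $-109 - 40 \sqrt{15} \approx -263.92$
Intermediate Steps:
$L{\left(T \right)} = T^{2}$
$h = 16$ ($h = \left(-3\right)^{2} + 7 = 9 + 7 = 16$)
$Y{\left(s \right)} = \sqrt{-1 + s}$
$- 40 Y{\left(h \right)} + N = - 40 \sqrt{-1 + 16} - 109 = - 40 \sqrt{15} - 109 = -109 - 40 \sqrt{15}$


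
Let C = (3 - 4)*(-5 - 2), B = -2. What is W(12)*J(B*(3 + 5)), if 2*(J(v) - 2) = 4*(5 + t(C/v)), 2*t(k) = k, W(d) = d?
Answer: 555/4 ≈ 138.75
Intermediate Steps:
C = 7 (C = -1*(-7) = 7)
t(k) = k/2
J(v) = 12 + 7/v (J(v) = 2 + (4*(5 + (7/v)/2))/2 = 2 + (4*(5 + 7/(2*v)))/2 = 2 + (20 + 14/v)/2 = 2 + (10 + 7/v) = 12 + 7/v)
W(12)*J(B*(3 + 5)) = 12*(12 + 7/((-2*(3 + 5)))) = 12*(12 + 7/((-2*8))) = 12*(12 + 7/(-16)) = 12*(12 + 7*(-1/16)) = 12*(12 - 7/16) = 12*(185/16) = 555/4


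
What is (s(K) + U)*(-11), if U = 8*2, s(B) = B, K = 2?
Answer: -198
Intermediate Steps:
U = 16
(s(K) + U)*(-11) = (2 + 16)*(-11) = 18*(-11) = -198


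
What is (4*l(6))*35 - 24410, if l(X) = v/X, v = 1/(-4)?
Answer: -146495/6 ≈ -24416.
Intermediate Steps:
v = -¼ ≈ -0.25000
l(X) = -1/(4*X)
(4*l(6))*35 - 24410 = (4*(-¼/6))*35 - 24410 = (4*(-¼*⅙))*35 - 24410 = (4*(-1/24))*35 - 24410 = -⅙*35 - 24410 = -35/6 - 24410 = -146495/6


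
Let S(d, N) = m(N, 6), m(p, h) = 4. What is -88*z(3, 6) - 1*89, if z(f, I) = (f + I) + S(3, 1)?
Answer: -1233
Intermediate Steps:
S(d, N) = 4
z(f, I) = 4 + I + f (z(f, I) = (f + I) + 4 = (I + f) + 4 = 4 + I + f)
-88*z(3, 6) - 1*89 = -88*(4 + 6 + 3) - 1*89 = -88*13 - 89 = -1144 - 89 = -1233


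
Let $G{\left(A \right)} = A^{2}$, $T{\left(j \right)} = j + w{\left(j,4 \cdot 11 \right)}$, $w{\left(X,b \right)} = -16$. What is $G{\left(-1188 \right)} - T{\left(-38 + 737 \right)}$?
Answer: $1410661$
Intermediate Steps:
$T{\left(j \right)} = -16 + j$ ($T{\left(j \right)} = j - 16 = -16 + j$)
$G{\left(-1188 \right)} - T{\left(-38 + 737 \right)} = \left(-1188\right)^{2} - \left(-16 + \left(-38 + 737\right)\right) = 1411344 - \left(-16 + 699\right) = 1411344 - 683 = 1410661$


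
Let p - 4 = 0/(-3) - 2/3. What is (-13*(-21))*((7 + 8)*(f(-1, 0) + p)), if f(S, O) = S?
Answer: 9555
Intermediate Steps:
p = 10/3 (p = 4 + (0/(-3) - 2/3) = 4 + (0*(-1/3) - 2*1/3) = 4 + (0 - 2/3) = 4 - 2/3 = 10/3 ≈ 3.3333)
(-13*(-21))*((7 + 8)*(f(-1, 0) + p)) = (-13*(-21))*((7 + 8)*(-1 + 10/3)) = 273*(15*(7/3)) = 273*35 = 9555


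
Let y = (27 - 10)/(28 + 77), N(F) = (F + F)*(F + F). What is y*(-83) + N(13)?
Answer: 69569/105 ≈ 662.56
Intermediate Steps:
N(F) = 4*F² (N(F) = (2*F)*(2*F) = 4*F²)
y = 17/105 ≈ 0.16190
y*(-83) + N(13) = (17/105)*(-83) + 4*13² = -1411/105 + 4*169 = -1411/105 + 676 = 69569/105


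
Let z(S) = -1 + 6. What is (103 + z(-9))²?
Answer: 11664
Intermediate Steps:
z(S) = 5
(103 + z(-9))² = (103 + 5)² = 108² = 11664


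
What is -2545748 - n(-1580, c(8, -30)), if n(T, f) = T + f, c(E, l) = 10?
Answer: -2544178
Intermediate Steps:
-2545748 - n(-1580, c(8, -30)) = -2545748 - (-1580 + 10) = -2545748 - 1*(-1570) = -2545748 + 1570 = -2544178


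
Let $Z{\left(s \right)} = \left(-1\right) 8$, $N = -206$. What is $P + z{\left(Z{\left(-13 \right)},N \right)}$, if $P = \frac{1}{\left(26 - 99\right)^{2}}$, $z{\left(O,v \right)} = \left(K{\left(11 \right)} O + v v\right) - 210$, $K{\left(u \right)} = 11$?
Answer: $\frac{224553403}{5329} \approx 42138.0$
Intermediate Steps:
$Z{\left(s \right)} = -8$
$z{\left(O,v \right)} = -210 + v^{2} + 11 O$ ($z{\left(O,v \right)} = \left(11 O + v v\right) - 210 = \left(11 O + v^{2}\right) - 210 = \left(v^{2} + 11 O\right) - 210 = -210 + v^{2} + 11 O$)
$P = \frac{1}{5329}$ ($P = \frac{1}{\left(-73\right)^{2}} = \frac{1}{5329} \approx 0.00018765$)
$P + z{\left(Z{\left(-13 \right)},N \right)} = \frac{1}{5329} + \left(-210 + \left(-206\right)^{2} + 11 \left(-8\right)\right) = \frac{1}{5329} - -42138 = \frac{1}{5329} + 42138 = \frac{224553403}{5329}$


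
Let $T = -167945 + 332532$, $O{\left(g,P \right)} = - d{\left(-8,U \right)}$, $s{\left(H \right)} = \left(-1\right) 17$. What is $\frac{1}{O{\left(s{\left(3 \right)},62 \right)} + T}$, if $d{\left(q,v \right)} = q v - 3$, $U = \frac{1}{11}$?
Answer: $\frac{11}{1810498} \approx 6.0757 \cdot 10^{-6}$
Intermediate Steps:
$U = \frac{1}{11} \approx 0.090909$
$d{\left(q,v \right)} = -3 + q v$
$s{\left(H \right)} = -17$
$O{\left(g,P \right)} = \frac{41}{11}$ ($O{\left(g,P \right)} = - (-3 - \frac{8}{11}) = \left(-1\right) \left(- \frac{41}{11}\right) = \frac{41}{11}$)
$T = 164587$
$\frac{1}{O{\left(s{\left(3 \right)},62 \right)} + T} = \frac{1}{\frac{41}{11} + 164587} = \frac{1}{\frac{1810498}{11}} = \frac{11}{1810498}$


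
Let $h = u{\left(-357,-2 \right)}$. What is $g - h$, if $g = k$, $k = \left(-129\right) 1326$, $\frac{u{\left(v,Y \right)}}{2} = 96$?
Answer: $-171246$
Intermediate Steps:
$u{\left(v,Y \right)} = 192$ ($u{\left(v,Y \right)} = 2 \cdot 96 = 192$)
$h = 192$
$k = -171054$
$g = -171054$
$g - h = -171054 - 192 = -171246$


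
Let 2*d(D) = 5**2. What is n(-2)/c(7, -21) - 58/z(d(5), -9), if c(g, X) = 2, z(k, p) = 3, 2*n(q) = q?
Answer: -119/6 ≈ -19.833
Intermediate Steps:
d(D) = 25/2 (d(D) = (1/2)*5**2 = (1/2)*25 = 25/2)
n(q) = q/2
n(-2)/c(7, -21) - 58/z(d(5), -9) = ((1/2)*(-2))/2 - 58/3 = -1*1/2 - 58*1/3 = -1/2 - 58/3 = -119/6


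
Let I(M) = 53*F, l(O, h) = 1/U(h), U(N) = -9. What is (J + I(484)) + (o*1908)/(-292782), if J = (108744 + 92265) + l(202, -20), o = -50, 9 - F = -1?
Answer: 88510581550/439173 ≈ 2.0154e+5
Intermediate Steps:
F = 10 (F = 9 - 1*(-1) = 9 + 1 = 10)
l(O, h) = -⅑ (l(O, h) = 1/(-9) = -⅑)
J = 1809080/9 (J = (108744 + 92265) - ⅑ = 201009 - ⅑ = 1809080/9 ≈ 2.0101e+5)
I(M) = 530 (I(M) = 53*10 = 530)
(J + I(484)) + (o*1908)/(-292782) = (1809080/9 + 530) - 50*1908/(-292782) = 1813850/9 - 95400*(-1/292782) = 1813850/9 + 15900/48797 = 88510581550/439173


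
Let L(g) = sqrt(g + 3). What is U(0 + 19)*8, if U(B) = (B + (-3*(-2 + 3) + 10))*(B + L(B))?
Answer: 3952 + 208*sqrt(22) ≈ 4927.6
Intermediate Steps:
L(g) = sqrt(3 + g)
U(B) = (7 + B)*(B + sqrt(3 + B)) (U(B) = (B + (-3*(-2 + 3) + 10))*(B + sqrt(3 + B)) = (B + (-3*1 + 10))*(B + sqrt(3 + B)) = (B + (-3 + 10))*(B + sqrt(3 + B)) = (B + 7)*(B + sqrt(3 + B)) = (7 + B)*(B + sqrt(3 + B)))
U(0 + 19)*8 = ((0 + 19)**2 + 7*(0 + 19) + 7*sqrt(3 + (0 + 19)) + (0 + 19)*sqrt(3 + (0 + 19)))*8 = (19**2 + 7*19 + 7*sqrt(3 + 19) + 19*sqrt(3 + 19))*8 = (361 + 133 + 7*sqrt(22) + 19*sqrt(22))*8 = (494 + 26*sqrt(22))*8 = 3952 + 208*sqrt(22)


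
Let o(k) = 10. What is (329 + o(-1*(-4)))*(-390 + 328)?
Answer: -21018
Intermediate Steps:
(329 + o(-1*(-4)))*(-390 + 328) = (329 + 10)*(-390 + 328) = 339*(-62) = -21018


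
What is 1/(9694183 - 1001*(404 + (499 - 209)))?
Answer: 1/8999489 ≈ 1.1112e-7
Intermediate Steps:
1/(9694183 - 1001*(404 + (499 - 209))) = 1/(9694183 - 1001*(404 + 290)) = 1/(9694183 - 1001*694) = 1/(9694183 - 694694) = 1/8999489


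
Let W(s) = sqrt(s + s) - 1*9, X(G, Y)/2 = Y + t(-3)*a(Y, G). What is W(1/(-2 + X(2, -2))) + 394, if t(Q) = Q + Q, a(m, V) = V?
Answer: 385 + I*sqrt(15)/15 ≈ 385.0 + 0.2582*I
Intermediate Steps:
t(Q) = 2*Q
X(G, Y) = -12*G + 2*Y (X(G, Y) = 2*(Y + (2*(-3))*G) = 2*(Y - 6*G) = -12*G + 2*Y)
W(s) = -9 + sqrt(2)*sqrt(s) (W(s) = sqrt(2*s) - 9 = sqrt(2)*sqrt(s) - 9 = -9 + sqrt(2)*sqrt(s))
W(1/(-2 + X(2, -2))) + 394 = (-9 + sqrt(2)*sqrt(1/(-2 + (-12*2 + 2*(-2))))) + 394 = (-9 + sqrt(2)*sqrt(1/(-2 + (-24 - 4)))) + 394 = (-9 + sqrt(2)*sqrt(1/(-2 - 28))) + 394 = (-9 + sqrt(2)*sqrt(1/(-30))) + 394 = (-9 + sqrt(2)*sqrt(-1/30)) + 394 = (-9 + sqrt(2)*(I*sqrt(30)/30)) + 394 = (-9 + I*sqrt(15)/15) + 394 = 385 + I*sqrt(15)/15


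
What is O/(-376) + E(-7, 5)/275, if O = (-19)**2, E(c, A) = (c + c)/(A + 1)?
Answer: -300457/310200 ≈ -0.96859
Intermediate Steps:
E(c, A) = 2*c/(1 + A) (E(c, A) = (2*c)/(1 + A) = 2*c/(1 + A))
O = 361
O/(-376) + E(-7, 5)/275 = 361/(-376) + (2*(-7)/(1 + 5))/275 = 361*(-1/376) + (2*(-7)/6)*(1/275) = -361/376 + (2*(-7)*(1/6))*(1/275) = -361/376 - 7/3*1/275 = -361/376 - 7/825 = -300457/310200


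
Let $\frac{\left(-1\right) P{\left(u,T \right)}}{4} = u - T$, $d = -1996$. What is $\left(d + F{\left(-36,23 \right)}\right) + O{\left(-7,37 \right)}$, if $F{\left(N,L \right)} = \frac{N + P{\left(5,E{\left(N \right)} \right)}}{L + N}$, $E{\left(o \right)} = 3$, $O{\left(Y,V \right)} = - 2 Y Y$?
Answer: $- \frac{27178}{13} \approx -2090.6$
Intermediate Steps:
$O{\left(Y,V \right)} = - 2 Y^{2}$
$P{\left(u,T \right)} = - 4 u + 4 T$ ($P{\left(u,T \right)} = - 4 \left(u - T\right) = - 4 u + 4 T$)
$F{\left(N,L \right)} = \frac{-8 + N}{L + N}$ ($F{\left(N,L \right)} = \frac{N + \left(\left(-4\right) 5 + 4 \cdot 3\right)}{L + N} = \frac{N + \left(-20 + 12\right)}{L + N} = \frac{N - 8}{L + N} = \frac{-8 + N}{L + N}$)
$\left(d + F{\left(-36,23 \right)}\right) + O{\left(-7,37 \right)} = \left(-1996 + \frac{-8 - 36}{23 - 36}\right) - 2 \left(-7\right)^{2} = \left(-1996 + \frac{1}{-13} \left(-44\right)\right) - 98 = \left(-1996 - - \frac{44}{13}\right) - 98 = \left(-1996 + \frac{44}{13}\right) - 98 = - \frac{25904}{13} - 98 = - \frac{27178}{13}$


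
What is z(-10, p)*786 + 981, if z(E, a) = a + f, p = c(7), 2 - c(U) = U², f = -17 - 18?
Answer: -63471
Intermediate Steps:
f = -35
c(U) = 2 - U²
p = -47 (p = 2 - 1*7² = 2 - 1*49 = 2 - 49 = -47)
z(E, a) = -35 + a (z(E, a) = a - 35 = -35 + a)
z(-10, p)*786 + 981 = (-35 - 47)*786 + 981 = -82*786 + 981 = -64452 + 981 = -63471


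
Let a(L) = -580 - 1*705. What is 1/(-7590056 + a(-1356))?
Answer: -1/7591341 ≈ -1.3173e-7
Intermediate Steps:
a(L) = -1285 (a(L) = -580 - 705 = -1285)
1/(-7590056 + a(-1356)) = 1/(-7590056 - 1285) = 1/(-7591341) = -1/7591341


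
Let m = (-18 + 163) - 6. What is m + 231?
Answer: 370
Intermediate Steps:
m = 139 (m = 145 - 6 = 139)
m + 231 = 139 + 231 = 370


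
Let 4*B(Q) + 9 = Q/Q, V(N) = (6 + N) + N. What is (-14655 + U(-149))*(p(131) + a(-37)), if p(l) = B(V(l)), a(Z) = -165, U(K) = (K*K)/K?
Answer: 2472268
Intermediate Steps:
U(K) = K (U(K) = K²/K = K)
V(N) = 6 + 2*N
B(Q) = -2 (B(Q) = -9/4 + (Q/Q)/4 = -9/4 + (¼)*1 = -9/4 + ¼ = -2)
p(l) = -2
(-14655 + U(-149))*(p(131) + a(-37)) = (-14655 - 149)*(-2 - 165) = -14804*(-167) = 2472268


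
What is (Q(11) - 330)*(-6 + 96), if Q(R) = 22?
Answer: -27720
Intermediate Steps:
(Q(11) - 330)*(-6 + 96) = (22 - 330)*(-6 + 96) = -308*90 = -27720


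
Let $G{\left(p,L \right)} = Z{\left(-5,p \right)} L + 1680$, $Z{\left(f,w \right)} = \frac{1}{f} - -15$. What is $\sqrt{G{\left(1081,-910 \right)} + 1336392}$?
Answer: $2 \sqrt{331151} \approx 1150.9$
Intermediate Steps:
$Z{\left(f,w \right)} = 15 + \frac{1}{f}$ ($Z{\left(f,w \right)} = \frac{1}{f} + 15 = 15 + \frac{1}{f}$)
$G{\left(p,L \right)} = 1680 + \frac{74 L}{5}$ ($G{\left(p,L \right)} = \left(15 + \frac{1}{-5}\right) L + 1680 = \left(15 - \frac{1}{5}\right) L + 1680 = \frac{74 L}{5} + 1680 = 1680 + \frac{74 L}{5}$)
$\sqrt{G{\left(1081,-910 \right)} + 1336392} = \sqrt{\left(1680 + \frac{74}{5} \left(-910\right)\right) + 1336392} = \sqrt{\left(1680 - 13468\right) + 1336392} = \sqrt{-11788 + 1336392} = \sqrt{1324604} = 2 \sqrt{331151}$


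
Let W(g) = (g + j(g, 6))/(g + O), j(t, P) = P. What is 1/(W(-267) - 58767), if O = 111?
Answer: -52/3055797 ≈ -1.7017e-5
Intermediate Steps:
W(g) = (6 + g)/(111 + g) (W(g) = (g + 6)/(g + 111) = (6 + g)/(111 + g))
1/(W(-267) - 58767) = 1/((6 - 267)/(111 - 267) - 58767) = 1/(-261/(-156) - 58767) = 1/(-1/156*(-261) - 58767) = 1/(87/52 - 58767) = 1/(-3055797/52) = -52/3055797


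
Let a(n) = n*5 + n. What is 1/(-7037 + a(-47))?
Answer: -1/7319 ≈ -0.00013663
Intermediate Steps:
a(n) = 6*n (a(n) = 5*n + n = 6*n)
1/(-7037 + a(-47)) = 1/(-7037 + 6*(-47)) = 1/(-7037 - 282) = 1/(-7319) = -1/7319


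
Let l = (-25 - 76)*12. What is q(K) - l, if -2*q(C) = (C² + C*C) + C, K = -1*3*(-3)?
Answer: 2253/2 ≈ 1126.5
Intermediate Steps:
K = 9 (K = -3*(-3) = 9)
q(C) = -C² - C/2 (q(C) = -((C² + C*C) + C)/2 = -((C² + C²) + C)/2 = -(2*C² + C)/2 = -(C + 2*C²)/2 = -C² - C/2)
l = -1212 (l = -101*12 = -1212)
q(K) - l = -1*9*(½ + 9) - 1*(-1212) = -1*9*19/2 + 1212 = -171/2 + 1212 = 2253/2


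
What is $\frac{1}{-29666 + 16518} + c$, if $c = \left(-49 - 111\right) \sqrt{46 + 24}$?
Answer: $- \frac{1}{13148} - 160 \sqrt{70} \approx -1338.7$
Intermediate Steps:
$c = - 160 \sqrt{70} \approx -1338.7$
$\frac{1}{-29666 + 16518} + c = \frac{1}{-29666 + 16518} - 160 \sqrt{70} = \frac{1}{-13148} - 160 \sqrt{70} = - \frac{1}{13148} - 160 \sqrt{70}$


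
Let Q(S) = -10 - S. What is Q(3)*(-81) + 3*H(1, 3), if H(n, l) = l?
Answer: 1062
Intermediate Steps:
Q(3)*(-81) + 3*H(1, 3) = (-10 - 1*3)*(-81) + 3*3 = (-10 - 3)*(-81) + 9 = -13*(-81) + 9 = 1053 + 9 = 1062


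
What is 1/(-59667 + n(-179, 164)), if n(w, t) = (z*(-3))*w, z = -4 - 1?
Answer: -1/62352 ≈ -1.6038e-5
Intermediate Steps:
z = -5
n(w, t) = 15*w (n(w, t) = (-5*(-3))*w = 15*w)
1/(-59667 + n(-179, 164)) = 1/(-59667 + 15*(-179)) = 1/(-59667 - 2685) = 1/(-62352) = -1/62352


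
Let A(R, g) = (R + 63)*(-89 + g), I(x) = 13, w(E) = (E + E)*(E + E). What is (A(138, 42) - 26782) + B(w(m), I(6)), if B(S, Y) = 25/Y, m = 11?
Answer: -470952/13 ≈ -36227.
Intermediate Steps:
w(E) = 4*E² (w(E) = (2*E)*(2*E) = 4*E²)
A(R, g) = (-89 + g)*(63 + R) (A(R, g) = (63 + R)*(-89 + g) = (-89 + g)*(63 + R))
(A(138, 42) - 26782) + B(w(m), I(6)) = ((-5607 - 89*138 + 63*42 + 138*42) - 26782) + 25/13 = ((-5607 - 12282 + 2646 + 5796) - 26782) + 25*(1/13) = (-9447 - 26782) + 25/13 = -36229 + 25/13 = -470952/13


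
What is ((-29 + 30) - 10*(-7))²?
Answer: 5041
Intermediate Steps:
((-29 + 30) - 10*(-7))² = (1 + 70)² = 71² = 5041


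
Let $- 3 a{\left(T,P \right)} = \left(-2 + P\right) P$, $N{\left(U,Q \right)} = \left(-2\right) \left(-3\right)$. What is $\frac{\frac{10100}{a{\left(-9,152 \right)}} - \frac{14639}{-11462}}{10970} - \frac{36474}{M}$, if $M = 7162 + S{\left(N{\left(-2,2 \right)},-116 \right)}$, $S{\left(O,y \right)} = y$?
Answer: $- \frac{87137364888967}{16833067754360} \approx -5.1766$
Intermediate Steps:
$N{\left(U,Q \right)} = 6$
$M = 7046$ ($M = 7162 - 116 = 7046$)
$a{\left(T,P \right)} = - \frac{P \left(-2 + P\right)}{3}$ ($a{\left(T,P \right)} = - \frac{\left(-2 + P\right) P}{3} = - \frac{P \left(-2 + P\right)}{3}$)
$\frac{\frac{10100}{a{\left(-9,152 \right)}} - \frac{14639}{-11462}}{10970} - \frac{36474}{M} = \frac{\frac{10100}{\frac{1}{3} \cdot 152 \left(2 - 152\right)} - \frac{14639}{-11462}}{10970} - \frac{36474}{7046} = \left(\frac{10100}{\frac{1}{3} \cdot 152 \left(2 - 152\right)} - - \frac{14639}{11462}\right) \frac{1}{10970} - \frac{18237}{3523} = \left(\frac{10100}{\frac{1}{3} \cdot 152 \left(-150\right)} + \frac{14639}{11462}\right) \frac{1}{10970} - \frac{18237}{3523} = \left(\frac{10100}{-7600} + \frac{14639}{11462}\right) \frac{1}{10970} - \frac{18237}{3523} = \left(10100 \left(- \frac{1}{7600}\right) + \frac{14639}{11462}\right) \frac{1}{10970} - \frac{18237}{3523} = \left(- \frac{101}{76} + \frac{14639}{11462}\right) \frac{1}{10970} - \frac{18237}{3523} = \left(- \frac{22549}{435556}\right) \frac{1}{10970} - \frac{18237}{3523} = - \frac{22549}{4778049320} - \frac{18237}{3523} = - \frac{87137364888967}{16833067754360}$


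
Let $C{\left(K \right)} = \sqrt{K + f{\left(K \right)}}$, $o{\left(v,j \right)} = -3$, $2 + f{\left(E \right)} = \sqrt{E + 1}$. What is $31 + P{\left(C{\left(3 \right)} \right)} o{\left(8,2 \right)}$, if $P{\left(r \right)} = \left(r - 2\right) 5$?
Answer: $61 - 15 \sqrt{3} \approx 35.019$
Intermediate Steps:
$f{\left(E \right)} = -2 + \sqrt{1 + E}$ ($f{\left(E \right)} = -2 + \sqrt{E + 1} = -2 + \sqrt{1 + E}$)
$C{\left(K \right)} = \sqrt{-2 + K + \sqrt{1 + K}}$ ($C{\left(K \right)} = \sqrt{K + \left(-2 + \sqrt{1 + K}\right)} = \sqrt{-2 + K + \sqrt{1 + K}}$)
$P{\left(r \right)} = -10 + 5 r$ ($P{\left(r \right)} = \left(-2 + r\right) 5 = -10 + 5 r$)
$31 + P{\left(C{\left(3 \right)} \right)} o{\left(8,2 \right)} = 31 + \left(-10 + 5 \sqrt{-2 + 3 + \sqrt{1 + 3}}\right) \left(-3\right) = 31 + \left(-10 + 5 \sqrt{-2 + 3 + \sqrt{4}}\right) \left(-3\right) = 31 + \left(-10 + 5 \sqrt{-2 + 3 + 2}\right) \left(-3\right) = 31 + \left(-10 + 5 \sqrt{3}\right) \left(-3\right) = 31 + \left(30 - 15 \sqrt{3}\right) = 61 - 15 \sqrt{3}$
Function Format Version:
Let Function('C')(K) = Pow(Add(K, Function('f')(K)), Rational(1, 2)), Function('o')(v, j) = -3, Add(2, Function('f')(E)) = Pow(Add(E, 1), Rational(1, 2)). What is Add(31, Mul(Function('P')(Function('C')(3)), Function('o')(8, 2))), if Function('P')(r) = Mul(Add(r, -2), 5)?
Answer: Add(61, Mul(-15, Pow(3, Rational(1, 2)))) ≈ 35.019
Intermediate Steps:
Function('f')(E) = Add(-2, Pow(Add(1, E), Rational(1, 2))) (Function('f')(E) = Add(-2, Pow(Add(E, 1), Rational(1, 2))) = Add(-2, Pow(Add(1, E), Rational(1, 2))))
Function('C')(K) = Pow(Add(-2, K, Pow(Add(1, K), Rational(1, 2))), Rational(1, 2)) (Function('C')(K) = Pow(Add(K, Add(-2, Pow(Add(1, K), Rational(1, 2)))), Rational(1, 2)) = Pow(Add(-2, K, Pow(Add(1, K), Rational(1, 2))), Rational(1, 2)))
Function('P')(r) = Add(-10, Mul(5, r)) (Function('P')(r) = Mul(Add(-2, r), 5) = Add(-10, Mul(5, r)))
Add(31, Mul(Function('P')(Function('C')(3)), Function('o')(8, 2))) = Add(31, Mul(Add(-10, Mul(5, Pow(Add(-2, 3, Pow(Add(1, 3), Rational(1, 2))), Rational(1, 2)))), -3)) = Add(31, Mul(Add(-10, Mul(5, Pow(Add(-2, 3, Pow(4, Rational(1, 2))), Rational(1, 2)))), -3)) = Add(31, Mul(Add(-10, Mul(5, Pow(Add(-2, 3, 2), Rational(1, 2)))), -3)) = Add(31, Mul(Add(-10, Mul(5, Pow(3, Rational(1, 2)))), -3)) = Add(31, Add(30, Mul(-15, Pow(3, Rational(1, 2))))) = Add(61, Mul(-15, Pow(3, Rational(1, 2))))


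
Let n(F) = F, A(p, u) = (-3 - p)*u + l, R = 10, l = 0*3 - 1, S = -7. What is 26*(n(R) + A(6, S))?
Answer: 1872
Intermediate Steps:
l = -1 (l = 0 - 1 = -1)
A(p, u) = -1 + u*(-3 - p) (A(p, u) = (-3 - p)*u - 1 = u*(-3 - p) - 1 = -1 + u*(-3 - p))
26*(n(R) + A(6, S)) = 26*(10 + (-1 - 3*(-7) - 1*6*(-7))) = 26*(10 + (-1 + 21 + 42)) = 26*(10 + 62) = 26*72 = 1872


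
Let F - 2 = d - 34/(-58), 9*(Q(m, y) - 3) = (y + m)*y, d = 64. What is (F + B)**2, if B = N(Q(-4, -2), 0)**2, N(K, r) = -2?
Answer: 4190209/841 ≈ 4982.4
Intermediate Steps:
Q(m, y) = 3 + y*(m + y)/9 (Q(m, y) = 3 + ((y + m)*y)/9 = 3 + ((m + y)*y)/9 = 3 + (y*(m + y))/9 = 3 + y*(m + y)/9)
B = 4 (B = (-2)**2 = 4)
F = 1931/29 (F = 2 + (64 - 34/(-58)) = 2 + (64 - 34*(-1)/58) = 2 + (64 - 1*(-17/29)) = 2 + (64 + 17/29) = 2 + 1873/29 = 1931/29 ≈ 66.586)
(F + B)**2 = (1931/29 + 4)**2 = (2047/29)**2 = 4190209/841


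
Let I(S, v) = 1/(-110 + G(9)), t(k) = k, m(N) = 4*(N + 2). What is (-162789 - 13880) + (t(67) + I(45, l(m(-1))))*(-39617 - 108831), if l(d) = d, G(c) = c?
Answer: -1022242737/101 ≈ -1.0121e+7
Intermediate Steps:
m(N) = 8 + 4*N (m(N) = 4*(2 + N) = 8 + 4*N)
I(S, v) = -1/101 (I(S, v) = 1/(-110 + 9) = 1/(-101) = -1/101)
(-162789 - 13880) + (t(67) + I(45, l(m(-1))))*(-39617 - 108831) = (-162789 - 13880) + (67 - 1/101)*(-39617 - 108831) = -176669 + (6766/101)*(-148448) = -176669 - 1004399168/101 = -1022242737/101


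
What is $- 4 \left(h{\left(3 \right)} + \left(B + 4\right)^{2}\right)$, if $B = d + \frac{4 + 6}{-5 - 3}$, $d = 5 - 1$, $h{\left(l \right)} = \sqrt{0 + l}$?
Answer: $- \frac{729}{4} - 4 \sqrt{3} \approx -189.18$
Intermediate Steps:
$h{\left(l \right)} = \sqrt{l}$
$d = 4$ ($d = 5 - 1 = 4$)
$B = \frac{11}{4}$ ($B = 4 + \frac{4 + 6}{-5 - 3} = 4 + \frac{10}{-8} = 4 + 10 \left(- \frac{1}{8}\right) = 4 - \frac{5}{4} = \frac{11}{4} \approx 2.75$)
$- 4 \left(h{\left(3 \right)} + \left(B + 4\right)^{2}\right) = - 4 \left(\sqrt{3} + \left(\frac{11}{4} + 4\right)^{2}\right) = - 4 \left(\sqrt{3} + \left(\frac{27}{4}\right)^{2}\right) = - 4 \left(\sqrt{3} + \frac{729}{16}\right) = - 4 \left(\frac{729}{16} + \sqrt{3}\right) = - \frac{729}{4} - 4 \sqrt{3}$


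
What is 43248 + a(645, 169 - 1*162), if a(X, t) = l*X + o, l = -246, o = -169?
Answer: -115591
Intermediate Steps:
a(X, t) = -169 - 246*X (a(X, t) = -246*X - 169 = -169 - 246*X)
43248 + a(645, 169 - 1*162) = 43248 + (-169 - 246*645) = 43248 + (-169 - 158670) = 43248 - 158839 = -115591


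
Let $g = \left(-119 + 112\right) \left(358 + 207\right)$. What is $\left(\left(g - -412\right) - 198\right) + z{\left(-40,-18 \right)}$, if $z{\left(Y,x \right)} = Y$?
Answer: $-3781$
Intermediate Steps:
$g = -3955$ ($g = \left(-7\right) 565 = -3955$)
$\left(\left(g - -412\right) - 198\right) + z{\left(-40,-18 \right)} = \left(\left(-3955 - -412\right) - 198\right) - 40 = \left(\left(-3955 + 412\right) - 198\right) - 40 = \left(-3543 - 198\right) - 40 = -3741 - 40 = -3781$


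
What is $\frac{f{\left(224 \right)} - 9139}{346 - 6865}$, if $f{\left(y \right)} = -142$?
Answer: $\frac{9281}{6519} \approx 1.4237$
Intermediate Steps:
$\frac{f{\left(224 \right)} - 9139}{346 - 6865} = \frac{-142 - 9139}{346 - 6865} = - \frac{9281}{346 + \left(-18356 + 11491\right)} = - \frac{9281}{346 - 6865} = - \frac{9281}{-6519} = \left(-9281\right) \left(- \frac{1}{6519}\right) = \frac{9281}{6519}$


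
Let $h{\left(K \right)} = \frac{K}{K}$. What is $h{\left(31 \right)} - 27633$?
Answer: $-27632$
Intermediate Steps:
$h{\left(K \right)} = 1$
$h{\left(31 \right)} - 27633 = 1 - 27633 = -27632$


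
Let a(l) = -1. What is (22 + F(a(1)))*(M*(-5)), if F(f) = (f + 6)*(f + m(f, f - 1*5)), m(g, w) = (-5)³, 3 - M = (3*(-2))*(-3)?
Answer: -45600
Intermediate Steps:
M = -15 (M = 3 - 3*(-2)*(-3) = 3 - (-6)*(-3) = 3 - 1*18 = 3 - 18 = -15)
m(g, w) = -125
F(f) = (-125 + f)*(6 + f) (F(f) = (f + 6)*(f - 125) = (6 + f)*(-125 + f) = (-125 + f)*(6 + f))
(22 + F(a(1)))*(M*(-5)) = (22 + (-750 + (-1)² - 119*(-1)))*(-15*(-5)) = (22 + (-750 + 1 + 119))*75 = (22 - 630)*75 = -608*75 = -45600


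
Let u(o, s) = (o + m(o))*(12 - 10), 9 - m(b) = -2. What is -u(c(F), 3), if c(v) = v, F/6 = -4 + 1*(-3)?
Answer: 62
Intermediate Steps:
m(b) = 11 (m(b) = 9 - 1*(-2) = 9 + 2 = 11)
F = -42 (F = 6*(-4 + 1*(-3)) = 6*(-4 - 3) = 6*(-7) = -42)
u(o, s) = 22 + 2*o (u(o, s) = (o + 11)*(12 - 10) = (11 + o)*2 = 22 + 2*o)
-u(c(F), 3) = -(22 + 2*(-42)) = -(22 - 84) = -1*(-62) = 62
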